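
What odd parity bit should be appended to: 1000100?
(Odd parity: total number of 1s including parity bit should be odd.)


Number of 1s in data: 2
Parity bit: 1

1


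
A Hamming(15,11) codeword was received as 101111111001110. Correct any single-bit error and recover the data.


Syndrome = 12: error at position 12

Data: 11111000110 (corrected bit 12)


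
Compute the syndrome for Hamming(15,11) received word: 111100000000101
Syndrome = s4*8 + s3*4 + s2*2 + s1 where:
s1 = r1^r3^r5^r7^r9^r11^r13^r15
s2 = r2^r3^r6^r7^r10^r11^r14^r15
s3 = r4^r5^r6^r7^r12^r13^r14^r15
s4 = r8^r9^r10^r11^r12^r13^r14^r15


s1=0, s2=1, s3=1, s4=0

Syndrome = 6 (error at position 6)


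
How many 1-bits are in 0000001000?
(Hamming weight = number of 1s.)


Counting 1s in 0000001000

1


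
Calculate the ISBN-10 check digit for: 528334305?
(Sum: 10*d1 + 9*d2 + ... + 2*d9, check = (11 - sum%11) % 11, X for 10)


Weighted sum: 213
213 mod 11 = 4

Check digit: 7


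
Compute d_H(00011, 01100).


XOR: 01111
Count of 1s: 4

4


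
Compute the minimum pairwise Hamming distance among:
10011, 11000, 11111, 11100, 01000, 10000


Comparing all pairs, minimum distance: 1
Can detect 0 errors, correct 0 errors

1


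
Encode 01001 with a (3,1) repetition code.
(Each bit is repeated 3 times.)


Each bit -> 3 copies

000111000000111


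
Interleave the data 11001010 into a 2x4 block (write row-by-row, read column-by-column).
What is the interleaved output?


Matrix:
  1100
  1010
Read columns: 11100100

11100100


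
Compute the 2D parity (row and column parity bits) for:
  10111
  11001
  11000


Row parities: 010
Column parities: 10110

Row P: 010, Col P: 10110, Corner: 1


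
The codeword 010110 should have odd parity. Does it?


Number of 1s: 3

Yes, parity is correct (3 ones)


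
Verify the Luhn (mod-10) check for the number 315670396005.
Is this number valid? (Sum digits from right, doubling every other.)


Luhn sum = 42
42 mod 10 = 2

Invalid (Luhn sum mod 10 = 2)


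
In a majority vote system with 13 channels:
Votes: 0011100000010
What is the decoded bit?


Ones: 4 out of 13
Threshold: 7

0 (4/13 voted 1)


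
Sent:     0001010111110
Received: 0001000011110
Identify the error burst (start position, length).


XOR: 0000010100000

Burst at position 5, length 3


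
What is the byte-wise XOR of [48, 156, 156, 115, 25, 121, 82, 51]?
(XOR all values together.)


XOR chain: 48 ^ 156 ^ 156 ^ 115 ^ 25 ^ 121 ^ 82 ^ 51 = 66

66


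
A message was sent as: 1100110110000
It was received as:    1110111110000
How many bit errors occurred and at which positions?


XOR: 0010001000000

2 error(s) at position(s): 2, 6


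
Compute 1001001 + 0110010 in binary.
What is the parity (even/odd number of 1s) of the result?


1001001 = 73
0110010 = 50
Sum = 123 = 1111011
1s count = 6

even parity (6 ones in 1111011)


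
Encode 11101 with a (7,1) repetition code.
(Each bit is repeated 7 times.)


Each bit -> 7 copies

11111111111111111111100000001111111


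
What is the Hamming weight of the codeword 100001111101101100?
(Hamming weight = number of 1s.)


Counting 1s in 100001111101101100

10


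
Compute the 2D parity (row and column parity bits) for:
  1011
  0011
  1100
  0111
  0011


Row parities: 10010
Column parities: 0000

Row P: 10010, Col P: 0000, Corner: 0


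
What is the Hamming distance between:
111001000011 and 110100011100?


XOR: 001101011111
Count of 1s: 8

8


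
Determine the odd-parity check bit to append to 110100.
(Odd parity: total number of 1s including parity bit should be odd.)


Number of 1s in data: 3
Parity bit: 0

0


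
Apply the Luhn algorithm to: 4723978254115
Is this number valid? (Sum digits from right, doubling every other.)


Luhn sum = 64
64 mod 10 = 4

Invalid (Luhn sum mod 10 = 4)


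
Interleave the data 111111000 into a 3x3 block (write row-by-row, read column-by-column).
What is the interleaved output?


Matrix:
  111
  111
  000
Read columns: 110110110

110110110


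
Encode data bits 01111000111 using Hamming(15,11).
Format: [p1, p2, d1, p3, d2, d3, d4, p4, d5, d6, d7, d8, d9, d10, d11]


Parity bits: p1=1, p2=0, p3=0, p4=0

100011101000111


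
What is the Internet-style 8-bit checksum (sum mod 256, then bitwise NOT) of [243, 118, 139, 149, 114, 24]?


Sum = 787 mod 256 = 19
Complement = 236

236


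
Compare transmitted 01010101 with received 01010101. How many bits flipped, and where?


XOR: 00000000

0 errors (received matches sent)


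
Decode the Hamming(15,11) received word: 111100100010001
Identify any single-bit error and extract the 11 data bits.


Syndrome = 7: error at position 7

Data: 10000010001 (corrected bit 7)


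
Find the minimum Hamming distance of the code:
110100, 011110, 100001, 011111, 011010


Comparing all pairs, minimum distance: 1
Can detect 0 errors, correct 0 errors

1


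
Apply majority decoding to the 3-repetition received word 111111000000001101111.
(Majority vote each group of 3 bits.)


Groups: 111, 111, 000, 000, 001, 101, 111
Majority votes: 1100011

1100011


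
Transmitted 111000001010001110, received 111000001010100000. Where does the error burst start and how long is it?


XOR: 000000000000101110

Burst at position 12, length 5


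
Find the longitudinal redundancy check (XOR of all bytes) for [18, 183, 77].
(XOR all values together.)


XOR chain: 18 ^ 183 ^ 77 = 232

232


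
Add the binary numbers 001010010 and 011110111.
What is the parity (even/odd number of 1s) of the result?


001010010 = 82
011110111 = 247
Sum = 329 = 101001001
1s count = 4

even parity (4 ones in 101001001)


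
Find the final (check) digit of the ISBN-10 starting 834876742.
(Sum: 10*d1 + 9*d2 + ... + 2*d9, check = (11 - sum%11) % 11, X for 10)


Weighted sum: 311
311 mod 11 = 3

Check digit: 8


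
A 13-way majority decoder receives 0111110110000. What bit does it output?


Ones: 7 out of 13
Threshold: 7

1 (7/13 voted 1)


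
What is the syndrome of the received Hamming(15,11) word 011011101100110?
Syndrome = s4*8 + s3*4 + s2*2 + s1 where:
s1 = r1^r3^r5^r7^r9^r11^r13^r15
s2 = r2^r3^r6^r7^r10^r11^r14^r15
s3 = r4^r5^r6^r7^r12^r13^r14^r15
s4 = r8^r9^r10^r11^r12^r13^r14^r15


s1=1, s2=0, s3=1, s4=0

Syndrome = 5 (error at position 5)


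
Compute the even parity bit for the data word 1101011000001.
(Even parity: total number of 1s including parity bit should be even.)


Number of 1s in data: 6
Parity bit: 0

0


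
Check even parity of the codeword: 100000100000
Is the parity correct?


Number of 1s: 2

Yes, parity is correct (2 ones)


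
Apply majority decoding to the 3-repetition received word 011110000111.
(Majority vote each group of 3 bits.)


Groups: 011, 110, 000, 111
Majority votes: 1101

1101


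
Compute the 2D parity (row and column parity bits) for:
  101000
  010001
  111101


Row parities: 001
Column parities: 000100

Row P: 001, Col P: 000100, Corner: 1


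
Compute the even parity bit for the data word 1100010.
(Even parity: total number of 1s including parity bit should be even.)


Number of 1s in data: 3
Parity bit: 1

1


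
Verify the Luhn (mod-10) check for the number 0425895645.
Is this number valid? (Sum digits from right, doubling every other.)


Luhn sum = 49
49 mod 10 = 9

Invalid (Luhn sum mod 10 = 9)


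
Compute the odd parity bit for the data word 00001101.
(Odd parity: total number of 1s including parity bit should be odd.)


Number of 1s in data: 3
Parity bit: 0

0


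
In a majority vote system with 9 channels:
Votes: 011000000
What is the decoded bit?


Ones: 2 out of 9
Threshold: 5

0 (2/9 voted 1)


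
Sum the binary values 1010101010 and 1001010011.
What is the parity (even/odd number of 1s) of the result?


1010101010 = 682
1001010011 = 595
Sum = 1277 = 10011111101
1s count = 8

even parity (8 ones in 10011111101)


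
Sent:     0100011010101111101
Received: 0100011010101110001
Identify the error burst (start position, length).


XOR: 0000000000000001100

Burst at position 15, length 2


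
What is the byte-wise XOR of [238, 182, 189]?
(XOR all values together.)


XOR chain: 238 ^ 182 ^ 189 = 229

229


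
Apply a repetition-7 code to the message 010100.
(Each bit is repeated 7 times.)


Each bit -> 7 copies

000000011111110000000111111100000000000000


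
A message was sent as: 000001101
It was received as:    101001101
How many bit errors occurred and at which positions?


XOR: 101000000

2 error(s) at position(s): 0, 2


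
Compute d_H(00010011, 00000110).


XOR: 00010101
Count of 1s: 3

3


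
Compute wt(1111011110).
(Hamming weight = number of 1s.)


Counting 1s in 1111011110

8


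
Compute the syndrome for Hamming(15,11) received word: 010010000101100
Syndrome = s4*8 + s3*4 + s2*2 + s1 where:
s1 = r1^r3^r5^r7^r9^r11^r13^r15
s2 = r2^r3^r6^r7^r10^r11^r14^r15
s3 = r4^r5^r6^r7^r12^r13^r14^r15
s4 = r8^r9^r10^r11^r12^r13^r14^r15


s1=0, s2=0, s3=1, s4=1

Syndrome = 12 (error at position 12)


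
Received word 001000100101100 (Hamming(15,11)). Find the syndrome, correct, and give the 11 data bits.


Syndrome = 15: error at position 15

Data: 10010101101 (corrected bit 15)


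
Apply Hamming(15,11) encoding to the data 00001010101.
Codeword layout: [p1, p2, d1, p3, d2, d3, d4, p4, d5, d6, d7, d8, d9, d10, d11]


Parity bits: p1=0, p2=0, p3=0, p4=0

000000001010101


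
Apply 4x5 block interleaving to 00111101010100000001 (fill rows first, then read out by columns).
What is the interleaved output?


Matrix:
  00111
  10101
  01000
  00001
Read columns: 01000010110010001101

01000010110010001101


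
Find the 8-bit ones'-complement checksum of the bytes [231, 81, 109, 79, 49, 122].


Sum = 671 mod 256 = 159
Complement = 96

96


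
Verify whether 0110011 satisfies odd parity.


Number of 1s: 4

No, parity error (4 ones)


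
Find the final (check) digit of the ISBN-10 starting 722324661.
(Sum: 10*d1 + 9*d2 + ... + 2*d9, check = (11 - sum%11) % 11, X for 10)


Weighted sum: 201
201 mod 11 = 3

Check digit: 8


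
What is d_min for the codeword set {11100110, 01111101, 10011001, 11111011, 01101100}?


Comparing all pairs, minimum distance: 2
Can detect 1 errors, correct 0 errors

2


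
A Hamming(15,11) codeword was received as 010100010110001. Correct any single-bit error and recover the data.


Syndrome = 0: no error detected

Data: 00000110001 (no errors)


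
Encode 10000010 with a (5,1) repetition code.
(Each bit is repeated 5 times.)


Each bit -> 5 copies

1111100000000000000000000000001111100000


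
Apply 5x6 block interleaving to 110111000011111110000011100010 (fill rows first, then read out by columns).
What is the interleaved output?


Matrix:
  110111
  000011
  111110
  000011
  100010
Read columns: 101011010000100101001111111010

101011010000100101001111111010


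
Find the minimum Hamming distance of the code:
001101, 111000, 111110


Comparing all pairs, minimum distance: 2
Can detect 1 errors, correct 0 errors

2


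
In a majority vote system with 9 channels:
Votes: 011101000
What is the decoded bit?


Ones: 4 out of 9
Threshold: 5

0 (4/9 voted 1)


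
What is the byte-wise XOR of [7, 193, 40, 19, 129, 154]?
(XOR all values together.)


XOR chain: 7 ^ 193 ^ 40 ^ 19 ^ 129 ^ 154 = 230

230


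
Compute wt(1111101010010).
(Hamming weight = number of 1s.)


Counting 1s in 1111101010010

8


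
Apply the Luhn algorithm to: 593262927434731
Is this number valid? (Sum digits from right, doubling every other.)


Luhn sum = 84
84 mod 10 = 4

Invalid (Luhn sum mod 10 = 4)


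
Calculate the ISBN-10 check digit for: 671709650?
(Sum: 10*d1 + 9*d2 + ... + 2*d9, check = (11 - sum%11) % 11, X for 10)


Weighted sum: 264
264 mod 11 = 0

Check digit: 0


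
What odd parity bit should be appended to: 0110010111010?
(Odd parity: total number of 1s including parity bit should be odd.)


Number of 1s in data: 7
Parity bit: 0

0


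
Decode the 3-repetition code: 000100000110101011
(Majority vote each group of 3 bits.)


Groups: 000, 100, 000, 110, 101, 011
Majority votes: 000111

000111


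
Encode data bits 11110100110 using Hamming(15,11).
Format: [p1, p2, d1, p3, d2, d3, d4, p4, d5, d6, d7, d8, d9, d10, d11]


Parity bits: p1=0, p2=1, p3=1, p4=1

011111110100110


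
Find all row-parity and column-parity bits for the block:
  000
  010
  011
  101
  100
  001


Row parities: 010011
Column parities: 001

Row P: 010011, Col P: 001, Corner: 1


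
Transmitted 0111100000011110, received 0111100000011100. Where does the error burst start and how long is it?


XOR: 0000000000000010

Burst at position 14, length 1


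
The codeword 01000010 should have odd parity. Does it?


Number of 1s: 2

No, parity error (2 ones)


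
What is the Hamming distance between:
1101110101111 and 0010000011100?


XOR: 1111110110011
Count of 1s: 10

10


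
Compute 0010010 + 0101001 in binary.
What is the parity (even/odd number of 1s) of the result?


0010010 = 18
0101001 = 41
Sum = 59 = 111011
1s count = 5

odd parity (5 ones in 111011)


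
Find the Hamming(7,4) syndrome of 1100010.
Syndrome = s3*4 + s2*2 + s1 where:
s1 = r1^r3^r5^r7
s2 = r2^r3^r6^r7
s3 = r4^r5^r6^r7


s1=1, s2=0, s3=1

Syndrome = 5 (error at position 5)


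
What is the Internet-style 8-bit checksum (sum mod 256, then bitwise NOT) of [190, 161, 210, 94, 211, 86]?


Sum = 952 mod 256 = 184
Complement = 71

71


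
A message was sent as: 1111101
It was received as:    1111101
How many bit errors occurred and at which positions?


XOR: 0000000

0 errors (received matches sent)


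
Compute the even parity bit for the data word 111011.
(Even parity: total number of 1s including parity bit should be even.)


Number of 1s in data: 5
Parity bit: 1

1


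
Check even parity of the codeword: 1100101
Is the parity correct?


Number of 1s: 4

Yes, parity is correct (4 ones)


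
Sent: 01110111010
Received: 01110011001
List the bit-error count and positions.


XOR: 00000100011

3 error(s) at position(s): 5, 9, 10


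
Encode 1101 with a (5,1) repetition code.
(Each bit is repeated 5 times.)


Each bit -> 5 copies

11111111110000011111


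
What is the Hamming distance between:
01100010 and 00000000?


XOR: 01100010
Count of 1s: 3

3


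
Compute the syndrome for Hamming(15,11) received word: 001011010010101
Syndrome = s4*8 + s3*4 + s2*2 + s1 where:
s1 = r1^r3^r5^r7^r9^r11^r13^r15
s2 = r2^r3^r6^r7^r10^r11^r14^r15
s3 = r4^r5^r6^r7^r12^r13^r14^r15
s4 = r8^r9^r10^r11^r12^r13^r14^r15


s1=1, s2=0, s3=0, s4=0

Syndrome = 1 (error at position 1)


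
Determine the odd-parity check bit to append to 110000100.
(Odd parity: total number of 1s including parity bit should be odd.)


Number of 1s in data: 3
Parity bit: 0

0


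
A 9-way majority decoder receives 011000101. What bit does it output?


Ones: 4 out of 9
Threshold: 5

0 (4/9 voted 1)


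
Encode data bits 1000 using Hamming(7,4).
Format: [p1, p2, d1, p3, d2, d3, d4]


Parity bits: p1=1, p2=1, p3=0

1110000


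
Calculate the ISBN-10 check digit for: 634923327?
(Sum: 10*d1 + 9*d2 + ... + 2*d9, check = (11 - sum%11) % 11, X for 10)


Weighted sum: 241
241 mod 11 = 10

Check digit: 1


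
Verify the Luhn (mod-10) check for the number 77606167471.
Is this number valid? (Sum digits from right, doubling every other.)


Luhn sum = 47
47 mod 10 = 7

Invalid (Luhn sum mod 10 = 7)


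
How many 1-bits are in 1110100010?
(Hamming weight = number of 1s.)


Counting 1s in 1110100010

5


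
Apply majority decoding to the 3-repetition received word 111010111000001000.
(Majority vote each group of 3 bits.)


Groups: 111, 010, 111, 000, 001, 000
Majority votes: 101000

101000


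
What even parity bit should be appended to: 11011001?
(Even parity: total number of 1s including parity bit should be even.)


Number of 1s in data: 5
Parity bit: 1

1


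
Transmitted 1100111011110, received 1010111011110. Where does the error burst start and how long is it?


XOR: 0110000000000

Burst at position 1, length 2


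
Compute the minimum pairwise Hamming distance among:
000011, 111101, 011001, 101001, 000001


Comparing all pairs, minimum distance: 1
Can detect 0 errors, correct 0 errors

1


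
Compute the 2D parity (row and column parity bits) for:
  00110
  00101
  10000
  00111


Row parities: 0011
Column parities: 10100

Row P: 0011, Col P: 10100, Corner: 0


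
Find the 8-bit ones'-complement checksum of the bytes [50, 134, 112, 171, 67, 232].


Sum = 766 mod 256 = 254
Complement = 1

1


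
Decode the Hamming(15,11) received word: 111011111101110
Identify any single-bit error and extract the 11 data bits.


Syndrome = 0: no error detected

Data: 11111101110 (no errors)


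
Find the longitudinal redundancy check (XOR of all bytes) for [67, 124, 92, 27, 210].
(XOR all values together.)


XOR chain: 67 ^ 124 ^ 92 ^ 27 ^ 210 = 170

170


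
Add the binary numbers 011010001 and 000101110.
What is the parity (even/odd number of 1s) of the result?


011010001 = 209
000101110 = 46
Sum = 255 = 11111111
1s count = 8

even parity (8 ones in 11111111)


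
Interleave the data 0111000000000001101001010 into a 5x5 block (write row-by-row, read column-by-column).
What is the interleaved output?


Matrix:
  01110
  00000
  00000
  11010
  01010
Read columns: 0001010011100001001100000

0001010011100001001100000


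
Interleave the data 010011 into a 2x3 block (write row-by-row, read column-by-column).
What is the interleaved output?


Matrix:
  010
  011
Read columns: 001101

001101


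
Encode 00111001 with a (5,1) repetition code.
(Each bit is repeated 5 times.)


Each bit -> 5 copies

0000000000111111111111111000000000011111


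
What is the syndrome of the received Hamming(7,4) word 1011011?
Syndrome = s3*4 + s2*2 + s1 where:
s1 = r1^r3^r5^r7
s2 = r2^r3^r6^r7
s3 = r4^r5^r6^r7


s1=1, s2=1, s3=1

Syndrome = 7 (error at position 7)


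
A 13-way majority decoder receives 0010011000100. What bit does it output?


Ones: 4 out of 13
Threshold: 7

0 (4/13 voted 1)


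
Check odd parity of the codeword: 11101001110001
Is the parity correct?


Number of 1s: 8

No, parity error (8 ones)


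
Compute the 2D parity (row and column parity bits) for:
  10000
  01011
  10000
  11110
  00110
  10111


Row parities: 111000
Column parities: 00100

Row P: 111000, Col P: 00100, Corner: 1


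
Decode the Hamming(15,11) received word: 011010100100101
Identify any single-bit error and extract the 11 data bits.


Syndrome = 11: error at position 11

Data: 11010110101 (corrected bit 11)


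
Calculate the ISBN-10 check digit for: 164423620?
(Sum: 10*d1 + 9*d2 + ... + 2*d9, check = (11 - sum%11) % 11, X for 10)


Weighted sum: 181
181 mod 11 = 5

Check digit: 6


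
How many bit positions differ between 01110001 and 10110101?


XOR: 11000100
Count of 1s: 3

3


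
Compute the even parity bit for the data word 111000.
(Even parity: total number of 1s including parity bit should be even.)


Number of 1s in data: 3
Parity bit: 1

1


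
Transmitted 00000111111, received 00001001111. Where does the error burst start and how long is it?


XOR: 00001110000

Burst at position 4, length 3


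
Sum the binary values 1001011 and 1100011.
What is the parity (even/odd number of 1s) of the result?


1001011 = 75
1100011 = 99
Sum = 174 = 10101110
1s count = 5

odd parity (5 ones in 10101110)


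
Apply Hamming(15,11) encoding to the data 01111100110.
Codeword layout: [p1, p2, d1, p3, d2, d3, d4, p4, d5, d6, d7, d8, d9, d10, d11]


Parity bits: p1=0, p2=0, p3=1, p4=0

000111101100110


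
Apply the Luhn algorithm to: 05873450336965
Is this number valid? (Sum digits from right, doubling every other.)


Luhn sum = 59
59 mod 10 = 9

Invalid (Luhn sum mod 10 = 9)


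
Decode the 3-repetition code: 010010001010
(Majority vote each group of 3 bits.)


Groups: 010, 010, 001, 010
Majority votes: 0000

0000


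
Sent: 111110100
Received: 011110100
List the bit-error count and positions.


XOR: 100000000

1 error(s) at position(s): 0


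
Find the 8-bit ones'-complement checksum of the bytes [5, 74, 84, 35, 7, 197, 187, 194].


Sum = 783 mod 256 = 15
Complement = 240

240


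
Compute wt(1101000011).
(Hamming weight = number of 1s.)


Counting 1s in 1101000011

5


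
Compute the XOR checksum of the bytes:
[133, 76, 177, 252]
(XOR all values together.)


XOR chain: 133 ^ 76 ^ 177 ^ 252 = 132

132


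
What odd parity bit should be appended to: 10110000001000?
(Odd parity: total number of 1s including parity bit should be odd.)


Number of 1s in data: 4
Parity bit: 1

1


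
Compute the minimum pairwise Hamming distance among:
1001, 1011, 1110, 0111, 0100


Comparing all pairs, minimum distance: 1
Can detect 0 errors, correct 0 errors

1


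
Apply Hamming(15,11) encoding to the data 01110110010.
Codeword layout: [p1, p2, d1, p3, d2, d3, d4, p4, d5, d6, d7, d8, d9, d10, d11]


Parity bits: p1=1, p2=1, p3=0, p4=1

110011110110010


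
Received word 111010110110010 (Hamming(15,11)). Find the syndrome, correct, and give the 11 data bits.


Syndrome = 5: error at position 5

Data: 10010110010 (corrected bit 5)


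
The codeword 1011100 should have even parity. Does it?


Number of 1s: 4

Yes, parity is correct (4 ones)


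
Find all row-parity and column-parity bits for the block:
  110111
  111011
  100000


Row parities: 111
Column parities: 101100

Row P: 111, Col P: 101100, Corner: 1


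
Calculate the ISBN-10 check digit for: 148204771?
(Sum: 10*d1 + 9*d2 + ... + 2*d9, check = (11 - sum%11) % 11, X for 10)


Weighted sum: 195
195 mod 11 = 8

Check digit: 3


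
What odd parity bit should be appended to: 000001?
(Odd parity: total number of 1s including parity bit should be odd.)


Number of 1s in data: 1
Parity bit: 0

0


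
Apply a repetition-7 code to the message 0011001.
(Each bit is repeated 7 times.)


Each bit -> 7 copies

0000000000000011111111111111000000000000001111111


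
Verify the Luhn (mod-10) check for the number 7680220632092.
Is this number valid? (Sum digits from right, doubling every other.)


Luhn sum = 45
45 mod 10 = 5

Invalid (Luhn sum mod 10 = 5)


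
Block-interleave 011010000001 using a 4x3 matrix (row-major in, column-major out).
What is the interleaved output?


Matrix:
  011
  010
  000
  001
Read columns: 000011001001

000011001001


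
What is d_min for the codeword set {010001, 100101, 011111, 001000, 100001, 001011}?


Comparing all pairs, minimum distance: 1
Can detect 0 errors, correct 0 errors

1


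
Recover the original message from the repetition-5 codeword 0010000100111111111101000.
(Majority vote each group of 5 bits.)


Groups: 00100, 00100, 11111, 11111, 01000
Majority votes: 00110

00110


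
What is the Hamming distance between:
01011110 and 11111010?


XOR: 10100100
Count of 1s: 3

3


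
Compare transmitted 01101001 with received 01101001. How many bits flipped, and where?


XOR: 00000000

0 errors (received matches sent)


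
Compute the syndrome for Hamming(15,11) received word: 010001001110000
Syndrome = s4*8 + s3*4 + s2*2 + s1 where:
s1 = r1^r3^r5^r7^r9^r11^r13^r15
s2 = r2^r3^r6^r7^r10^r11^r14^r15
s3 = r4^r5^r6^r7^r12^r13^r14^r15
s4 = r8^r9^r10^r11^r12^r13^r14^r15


s1=0, s2=0, s3=1, s4=1

Syndrome = 12 (error at position 12)


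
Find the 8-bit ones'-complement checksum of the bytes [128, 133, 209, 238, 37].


Sum = 745 mod 256 = 233
Complement = 22

22


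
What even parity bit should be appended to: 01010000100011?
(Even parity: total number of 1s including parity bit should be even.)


Number of 1s in data: 5
Parity bit: 1

1


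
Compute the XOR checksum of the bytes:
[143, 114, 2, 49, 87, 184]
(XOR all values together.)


XOR chain: 143 ^ 114 ^ 2 ^ 49 ^ 87 ^ 184 = 33

33


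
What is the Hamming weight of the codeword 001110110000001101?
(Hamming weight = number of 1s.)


Counting 1s in 001110110000001101

8


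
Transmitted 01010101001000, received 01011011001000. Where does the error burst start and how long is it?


XOR: 00001110000000

Burst at position 4, length 3


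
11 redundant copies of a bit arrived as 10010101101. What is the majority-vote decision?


Ones: 6 out of 11
Threshold: 6

1 (6/11 voted 1)


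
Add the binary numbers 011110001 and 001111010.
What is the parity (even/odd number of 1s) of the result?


011110001 = 241
001111010 = 122
Sum = 363 = 101101011
1s count = 6

even parity (6 ones in 101101011)


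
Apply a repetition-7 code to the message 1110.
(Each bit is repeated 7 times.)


Each bit -> 7 copies

1111111111111111111110000000


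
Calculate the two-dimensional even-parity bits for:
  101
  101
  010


Row parities: 001
Column parities: 010

Row P: 001, Col P: 010, Corner: 1


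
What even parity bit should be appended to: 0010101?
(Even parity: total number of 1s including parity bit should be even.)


Number of 1s in data: 3
Parity bit: 1

1


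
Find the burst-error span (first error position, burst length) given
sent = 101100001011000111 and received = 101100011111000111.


XOR: 000000010100000000

Burst at position 7, length 3


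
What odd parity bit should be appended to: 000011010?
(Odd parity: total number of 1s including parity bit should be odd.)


Number of 1s in data: 3
Parity bit: 0

0


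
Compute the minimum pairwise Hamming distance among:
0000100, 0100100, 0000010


Comparing all pairs, minimum distance: 1
Can detect 0 errors, correct 0 errors

1


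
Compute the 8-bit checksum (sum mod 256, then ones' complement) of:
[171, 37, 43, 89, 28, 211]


Sum = 579 mod 256 = 67
Complement = 188

188


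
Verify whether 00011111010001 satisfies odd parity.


Number of 1s: 7

Yes, parity is correct (7 ones)


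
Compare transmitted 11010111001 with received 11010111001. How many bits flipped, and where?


XOR: 00000000000

0 errors (received matches sent)


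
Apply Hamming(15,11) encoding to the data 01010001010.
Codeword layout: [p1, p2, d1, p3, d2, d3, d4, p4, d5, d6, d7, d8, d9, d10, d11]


Parity bits: p1=0, p2=0, p3=0, p4=0

000010100001010


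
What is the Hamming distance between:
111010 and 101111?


XOR: 010101
Count of 1s: 3

3


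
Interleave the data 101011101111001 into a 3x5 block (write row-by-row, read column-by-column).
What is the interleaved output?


Matrix:
  10101
  11011
  11001
Read columns: 111011100010111

111011100010111


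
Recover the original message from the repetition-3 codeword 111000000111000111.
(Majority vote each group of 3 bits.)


Groups: 111, 000, 000, 111, 000, 111
Majority votes: 100101

100101


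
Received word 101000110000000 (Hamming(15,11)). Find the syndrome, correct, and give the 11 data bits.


Syndrome = 13: error at position 13

Data: 10010000100 (corrected bit 13)


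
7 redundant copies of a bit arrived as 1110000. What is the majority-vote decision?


Ones: 3 out of 7
Threshold: 4

0 (3/7 voted 1)


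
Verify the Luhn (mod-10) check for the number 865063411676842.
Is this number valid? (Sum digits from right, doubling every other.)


Luhn sum = 66
66 mod 10 = 6

Invalid (Luhn sum mod 10 = 6)


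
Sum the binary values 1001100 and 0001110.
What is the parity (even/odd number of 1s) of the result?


1001100 = 76
0001110 = 14
Sum = 90 = 1011010
1s count = 4

even parity (4 ones in 1011010)


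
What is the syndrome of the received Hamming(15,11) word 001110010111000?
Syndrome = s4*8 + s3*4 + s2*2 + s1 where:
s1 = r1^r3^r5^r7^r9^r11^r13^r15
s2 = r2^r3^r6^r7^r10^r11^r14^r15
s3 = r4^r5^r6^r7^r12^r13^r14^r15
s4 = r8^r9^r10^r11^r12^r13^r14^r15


s1=1, s2=1, s3=1, s4=0

Syndrome = 7 (error at position 7)


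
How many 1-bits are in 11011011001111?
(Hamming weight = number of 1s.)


Counting 1s in 11011011001111

10


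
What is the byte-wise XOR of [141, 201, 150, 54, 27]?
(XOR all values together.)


XOR chain: 141 ^ 201 ^ 150 ^ 54 ^ 27 = 255

255


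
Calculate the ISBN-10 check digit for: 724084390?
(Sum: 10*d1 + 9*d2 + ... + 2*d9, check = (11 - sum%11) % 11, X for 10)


Weighted sum: 227
227 mod 11 = 7

Check digit: 4


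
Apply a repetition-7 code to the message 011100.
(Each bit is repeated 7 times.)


Each bit -> 7 copies

000000011111111111111111111100000000000000


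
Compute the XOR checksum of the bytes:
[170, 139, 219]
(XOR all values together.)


XOR chain: 170 ^ 139 ^ 219 = 250

250


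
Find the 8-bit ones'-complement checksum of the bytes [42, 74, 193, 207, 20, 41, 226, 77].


Sum = 880 mod 256 = 112
Complement = 143

143


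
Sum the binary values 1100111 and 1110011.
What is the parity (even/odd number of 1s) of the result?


1100111 = 103
1110011 = 115
Sum = 218 = 11011010
1s count = 5

odd parity (5 ones in 11011010)


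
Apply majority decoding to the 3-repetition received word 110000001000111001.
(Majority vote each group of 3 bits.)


Groups: 110, 000, 001, 000, 111, 001
Majority votes: 100010

100010


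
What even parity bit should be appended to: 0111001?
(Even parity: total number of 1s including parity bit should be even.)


Number of 1s in data: 4
Parity bit: 0

0


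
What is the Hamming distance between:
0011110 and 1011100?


XOR: 1000010
Count of 1s: 2

2


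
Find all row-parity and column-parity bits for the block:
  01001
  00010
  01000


Row parities: 011
Column parities: 00011

Row P: 011, Col P: 00011, Corner: 0


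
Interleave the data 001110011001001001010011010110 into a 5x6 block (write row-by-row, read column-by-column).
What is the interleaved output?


Matrix:
  001110
  011001
  001001
  010011
  010110
Read columns: 000000101111100100011001101110

000000101111100100011001101110


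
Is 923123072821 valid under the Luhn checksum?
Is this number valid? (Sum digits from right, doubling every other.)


Luhn sum = 49
49 mod 10 = 9

Invalid (Luhn sum mod 10 = 9)


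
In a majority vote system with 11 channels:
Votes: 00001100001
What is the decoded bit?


Ones: 3 out of 11
Threshold: 6

0 (3/11 voted 1)


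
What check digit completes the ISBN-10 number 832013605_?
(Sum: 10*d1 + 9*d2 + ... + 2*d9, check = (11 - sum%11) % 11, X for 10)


Weighted sum: 178
178 mod 11 = 2

Check digit: 9


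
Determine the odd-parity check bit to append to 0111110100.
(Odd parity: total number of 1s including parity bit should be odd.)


Number of 1s in data: 6
Parity bit: 1

1


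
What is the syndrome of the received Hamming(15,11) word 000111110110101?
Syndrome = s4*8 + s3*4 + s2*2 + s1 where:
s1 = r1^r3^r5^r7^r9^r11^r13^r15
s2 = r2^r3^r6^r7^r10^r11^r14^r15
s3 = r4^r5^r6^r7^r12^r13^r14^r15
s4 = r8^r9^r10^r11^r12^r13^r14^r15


s1=1, s2=1, s3=0, s4=1

Syndrome = 11 (error at position 11)


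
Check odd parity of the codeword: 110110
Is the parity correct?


Number of 1s: 4

No, parity error (4 ones)


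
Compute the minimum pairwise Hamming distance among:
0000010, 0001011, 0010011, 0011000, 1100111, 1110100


Comparing all pairs, minimum distance: 2
Can detect 1 errors, correct 0 errors

2


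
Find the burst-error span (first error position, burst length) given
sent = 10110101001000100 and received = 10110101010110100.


XOR: 00000000011110000

Burst at position 9, length 4


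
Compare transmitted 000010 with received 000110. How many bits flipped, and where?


XOR: 000100

1 error(s) at position(s): 3


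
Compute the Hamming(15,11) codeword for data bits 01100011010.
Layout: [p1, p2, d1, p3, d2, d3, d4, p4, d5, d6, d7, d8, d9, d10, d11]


Parity bits: p1=0, p2=1, p3=0, p4=1

010011010011010


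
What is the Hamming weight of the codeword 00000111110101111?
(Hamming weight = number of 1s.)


Counting 1s in 00000111110101111

10


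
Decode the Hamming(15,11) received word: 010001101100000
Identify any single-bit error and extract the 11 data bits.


Syndrome = 0: no error detected

Data: 00111100000 (no errors)


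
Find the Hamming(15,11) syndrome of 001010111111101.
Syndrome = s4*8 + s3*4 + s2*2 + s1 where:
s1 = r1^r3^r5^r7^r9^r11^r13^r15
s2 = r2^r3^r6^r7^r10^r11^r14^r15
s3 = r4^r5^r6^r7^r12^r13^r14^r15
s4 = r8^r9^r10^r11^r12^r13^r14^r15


s1=1, s2=1, s3=1, s4=1

Syndrome = 15 (error at position 15)


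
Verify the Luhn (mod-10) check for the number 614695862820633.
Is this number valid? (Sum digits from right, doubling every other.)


Luhn sum = 62
62 mod 10 = 2

Invalid (Luhn sum mod 10 = 2)


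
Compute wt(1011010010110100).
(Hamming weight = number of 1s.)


Counting 1s in 1011010010110100

8


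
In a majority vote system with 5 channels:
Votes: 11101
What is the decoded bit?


Ones: 4 out of 5
Threshold: 3

1 (4/5 voted 1)


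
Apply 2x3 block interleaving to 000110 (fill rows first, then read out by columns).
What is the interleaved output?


Matrix:
  000
  110
Read columns: 010100

010100


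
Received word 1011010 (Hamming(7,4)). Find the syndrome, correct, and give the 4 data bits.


Syndrome = 0: no error detected

Data: 1010 (no errors)


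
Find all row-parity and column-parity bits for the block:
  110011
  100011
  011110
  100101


Row parities: 0101
Column parities: 101011

Row P: 0101, Col P: 101011, Corner: 0


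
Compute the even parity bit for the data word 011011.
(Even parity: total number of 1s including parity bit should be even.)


Number of 1s in data: 4
Parity bit: 0

0


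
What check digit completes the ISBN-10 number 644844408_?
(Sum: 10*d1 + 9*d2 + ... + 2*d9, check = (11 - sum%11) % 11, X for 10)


Weighted sum: 260
260 mod 11 = 7

Check digit: 4


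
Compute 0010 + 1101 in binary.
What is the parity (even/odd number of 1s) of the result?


0010 = 2
1101 = 13
Sum = 15 = 1111
1s count = 4

even parity (4 ones in 1111)


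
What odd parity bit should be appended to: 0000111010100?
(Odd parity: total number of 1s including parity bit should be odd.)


Number of 1s in data: 5
Parity bit: 0

0


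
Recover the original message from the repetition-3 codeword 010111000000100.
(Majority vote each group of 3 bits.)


Groups: 010, 111, 000, 000, 100
Majority votes: 01000

01000


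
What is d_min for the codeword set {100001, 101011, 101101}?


Comparing all pairs, minimum distance: 2
Can detect 1 errors, correct 0 errors

2


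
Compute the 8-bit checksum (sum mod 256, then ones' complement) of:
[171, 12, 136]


Sum = 319 mod 256 = 63
Complement = 192

192


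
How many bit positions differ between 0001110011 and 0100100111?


XOR: 0101010100
Count of 1s: 4

4


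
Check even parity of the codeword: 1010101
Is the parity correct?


Number of 1s: 4

Yes, parity is correct (4 ones)


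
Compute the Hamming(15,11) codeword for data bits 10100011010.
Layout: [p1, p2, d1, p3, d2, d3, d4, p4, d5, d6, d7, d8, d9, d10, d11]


Parity bits: p1=0, p2=0, p3=1, p4=1

001101010011010


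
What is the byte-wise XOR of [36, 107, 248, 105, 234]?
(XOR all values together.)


XOR chain: 36 ^ 107 ^ 248 ^ 105 ^ 234 = 52

52


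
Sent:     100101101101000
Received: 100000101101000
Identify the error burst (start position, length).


XOR: 000101000000000

Burst at position 3, length 3


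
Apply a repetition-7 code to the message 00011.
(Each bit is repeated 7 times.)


Each bit -> 7 copies

00000000000000000000011111111111111


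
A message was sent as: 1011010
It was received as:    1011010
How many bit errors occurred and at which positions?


XOR: 0000000

0 errors (received matches sent)


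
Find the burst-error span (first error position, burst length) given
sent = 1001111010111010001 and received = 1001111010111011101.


XOR: 0000000000000001100

Burst at position 15, length 2


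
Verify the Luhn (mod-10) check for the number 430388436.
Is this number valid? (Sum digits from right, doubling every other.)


Luhn sum = 47
47 mod 10 = 7

Invalid (Luhn sum mod 10 = 7)


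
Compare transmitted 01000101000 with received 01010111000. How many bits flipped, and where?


XOR: 00010010000

2 error(s) at position(s): 3, 6


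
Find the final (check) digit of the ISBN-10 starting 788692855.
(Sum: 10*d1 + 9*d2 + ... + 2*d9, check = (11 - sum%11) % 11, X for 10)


Weighted sum: 369
369 mod 11 = 6

Check digit: 5


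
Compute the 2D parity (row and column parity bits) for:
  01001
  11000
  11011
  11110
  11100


Row parities: 00001
Column parities: 01000

Row P: 00001, Col P: 01000, Corner: 1


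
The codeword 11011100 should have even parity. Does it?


Number of 1s: 5

No, parity error (5 ones)


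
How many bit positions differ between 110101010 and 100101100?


XOR: 010000110
Count of 1s: 3

3


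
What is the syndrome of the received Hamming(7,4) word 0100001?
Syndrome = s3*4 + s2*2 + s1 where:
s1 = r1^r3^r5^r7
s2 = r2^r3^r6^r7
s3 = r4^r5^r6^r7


s1=1, s2=0, s3=1

Syndrome = 5 (error at position 5)


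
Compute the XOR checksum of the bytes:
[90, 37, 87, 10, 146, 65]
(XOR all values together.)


XOR chain: 90 ^ 37 ^ 87 ^ 10 ^ 146 ^ 65 = 241

241


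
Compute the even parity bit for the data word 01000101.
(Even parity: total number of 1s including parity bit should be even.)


Number of 1s in data: 3
Parity bit: 1

1


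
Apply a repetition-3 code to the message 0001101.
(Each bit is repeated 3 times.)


Each bit -> 3 copies

000000000111111000111


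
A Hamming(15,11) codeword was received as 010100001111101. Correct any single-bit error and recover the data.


Syndrome = 0: no error detected

Data: 00001111101 (no errors)


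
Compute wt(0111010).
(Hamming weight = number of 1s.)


Counting 1s in 0111010

4


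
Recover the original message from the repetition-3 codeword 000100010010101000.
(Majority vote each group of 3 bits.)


Groups: 000, 100, 010, 010, 101, 000
Majority votes: 000010

000010


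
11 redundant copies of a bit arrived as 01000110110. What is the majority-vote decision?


Ones: 5 out of 11
Threshold: 6

0 (5/11 voted 1)


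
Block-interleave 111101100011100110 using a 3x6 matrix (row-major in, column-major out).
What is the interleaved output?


Matrix:
  111101
  100011
  100110
Read columns: 111100100101011110

111100100101011110


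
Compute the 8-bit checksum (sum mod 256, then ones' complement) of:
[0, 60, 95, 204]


Sum = 359 mod 256 = 103
Complement = 152

152


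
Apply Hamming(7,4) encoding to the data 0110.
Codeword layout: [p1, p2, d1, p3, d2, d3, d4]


Parity bits: p1=1, p2=1, p3=0

1100110


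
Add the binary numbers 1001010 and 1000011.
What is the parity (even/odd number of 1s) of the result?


1001010 = 74
1000011 = 67
Sum = 141 = 10001101
1s count = 4

even parity (4 ones in 10001101)


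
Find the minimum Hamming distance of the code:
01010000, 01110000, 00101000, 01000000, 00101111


Comparing all pairs, minimum distance: 1
Can detect 0 errors, correct 0 errors

1


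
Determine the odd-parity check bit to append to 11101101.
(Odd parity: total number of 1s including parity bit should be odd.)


Number of 1s in data: 6
Parity bit: 1

1
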